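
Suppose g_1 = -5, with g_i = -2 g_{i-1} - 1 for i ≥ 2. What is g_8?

597

g_2 = -2·(-5) - 1 = 9
g_3 = -2·9 - 1 = -19
g_4 = -2·(-19) - 1 = 37
g_5 = -2·37 - 1 = -75
g_6 = -2·(-75) - 1 = 149
g_7 = -2·149 - 1 = -299
g_8 = -2·(-299) - 1 = 597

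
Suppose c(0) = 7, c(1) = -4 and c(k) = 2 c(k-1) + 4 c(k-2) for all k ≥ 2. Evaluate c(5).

c(2) = 2*(-4) + 4*7 = 20
c(3) = 2*20 + 4*(-4) = 24
c(4) = 2*24 + 4*20 = 128
c(5) = 2*128 + 4*24 = 352

352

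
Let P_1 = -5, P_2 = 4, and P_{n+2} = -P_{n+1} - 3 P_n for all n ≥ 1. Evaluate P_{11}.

P_3 = -4 - 3*(-5) = 11
P_4 = -11 - 3*4 = -23
P_5 = -(-23) - 3*11 = -10
P_6 = -(-10) - 3*(-23) = 79
P_7 = -79 - 3*(-10) = -49
P_8 = -(-49) - 3*79 = -188
P_9 = -(-188) - 3*(-49) = 335
P_{10} = -335 - 3*(-188) = 229
P_{11} = -229 - 3*335 = -1234

-1234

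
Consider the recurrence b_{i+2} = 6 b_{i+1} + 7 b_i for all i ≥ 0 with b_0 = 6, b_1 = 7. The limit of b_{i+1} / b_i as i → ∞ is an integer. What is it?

7

The characteristic equation is r^2 - 6r - 7 = 0, which factors as (r - 7)(r + 1) = 0.
So the roots are 7 and -1. Since |7| > |-1| and the coefficient of 7^i is non-zero, the ratio tends to 7.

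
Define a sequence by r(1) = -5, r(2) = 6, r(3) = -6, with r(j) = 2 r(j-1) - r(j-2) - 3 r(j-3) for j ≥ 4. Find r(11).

r(4) = 2(-6) - 6 - 3(-5) = -3
r(5) = 2(-3) - (-6) - 3(6) = -18
r(6) = 2(-18) - (-3) - 3(-6) = -15
r(7) = 2(-15) - (-18) - 3(-3) = -3
r(8) = 2(-3) - (-15) - 3(-18) = 63
r(9) = 2(63) - (-3) - 3(-15) = 174
r(10) = 2(174) - 63 - 3(-3) = 294
r(11) = 2(294) - 174 - 3(63) = 225

225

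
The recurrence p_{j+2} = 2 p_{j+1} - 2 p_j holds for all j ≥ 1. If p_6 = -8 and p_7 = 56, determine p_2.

Rearranging, p_{j-2} = (p_j - 2 p_{j-1}) / -2.
p_5 = (56 - 2*(-8)) / -2 = 72/-2 = -36
p_4 = (-8 - 2*(-36)) / -2 = 64/-2 = -32
p_3 = (-36 - 2*(-32)) / -2 = 28/-2 = -14
p_2 = (-32 - 2*(-14)) / -2 = -4/-2 = 2

2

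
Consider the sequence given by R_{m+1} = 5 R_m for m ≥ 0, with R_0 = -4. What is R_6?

-62500

R_1 = 5(-4) = -20
R_2 = 5(-20) = -100
R_3 = 5(-100) = -500
R_4 = 5(-500) = -2500
R_5 = 5(-2500) = -12500
R_6 = 5(-12500) = -62500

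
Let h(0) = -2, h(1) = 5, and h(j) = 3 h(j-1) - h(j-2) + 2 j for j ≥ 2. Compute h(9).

h(2) = 3·5 - (-2) + 4 = 21
h(3) = 3·21 - 5 + 6 = 64
h(4) = 3·64 - 21 + 8 = 179
h(5) = 3·179 - 64 + 10 = 483
h(6) = 3·483 - 179 + 12 = 1282
h(7) = 3·1282 - 483 + 14 = 3377
h(8) = 3·3377 - 1282 + 16 = 8865
h(9) = 3·8865 - 3377 + 18 = 23236

23236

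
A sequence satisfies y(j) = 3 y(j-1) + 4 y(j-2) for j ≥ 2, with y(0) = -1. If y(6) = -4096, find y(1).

Let y(1) = x.
y(2) = -4 + 3x
y(3) = -12 + 13x
y(4) = -52 + 51x
y(5) = -204 + 205x
y(6) = -820 + 819x
So -820 + 819x = -4096, giving x = -4.

-4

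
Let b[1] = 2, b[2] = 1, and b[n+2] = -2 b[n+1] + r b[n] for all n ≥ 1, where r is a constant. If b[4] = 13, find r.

b[3] = -2 + 2r
b[4] = 4 - 3r
So 4 - 3r = 13, giving r = -3.

-3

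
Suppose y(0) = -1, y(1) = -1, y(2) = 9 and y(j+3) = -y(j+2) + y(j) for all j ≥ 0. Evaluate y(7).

19

y(3) = -9 + (-1) = -10
y(4) = -(-10) + (-1) = 9
y(5) = -9 + 9 = 0
y(6) = -0 + (-10) = -10
y(7) = -(-10) + 9 = 19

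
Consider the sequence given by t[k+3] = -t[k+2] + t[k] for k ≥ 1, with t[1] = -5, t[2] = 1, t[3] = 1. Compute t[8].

7

t[4] = -1 + (-5) = -6
t[5] = -(-6) + 1 = 7
t[6] = -7 + 1 = -6
t[7] = -(-6) + (-6) = 0
t[8] = -0 + 7 = 7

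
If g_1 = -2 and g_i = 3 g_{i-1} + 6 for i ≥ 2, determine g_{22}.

The fixed point is 6/(1 - 3) = -3, so g_i + 3 = 3(g_{i-1} + 3).
Hence g_i = 1·3^{i-1} - 3.
g_{22} = 1·3^{21} - 3 = 1·10460353203 - 3 = 10460353200.

10460353200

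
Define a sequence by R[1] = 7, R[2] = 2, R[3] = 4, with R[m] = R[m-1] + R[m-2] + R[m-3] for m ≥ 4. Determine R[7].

68

R[4] = 4 + 2 + 7 = 13
R[5] = 13 + 4 + 2 = 19
R[6] = 19 + 13 + 4 = 36
R[7] = 36 + 19 + 13 = 68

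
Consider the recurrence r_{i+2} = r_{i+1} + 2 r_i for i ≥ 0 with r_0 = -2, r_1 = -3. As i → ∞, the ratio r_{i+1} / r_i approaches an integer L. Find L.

2

The characteristic equation is r^2 - r - 2 = 0, which factors as (r - 2)(r + 1) = 0.
So the roots are 2 and -1. Since |2| > |-1| and the coefficient of 2^i is non-zero, the ratio tends to 2.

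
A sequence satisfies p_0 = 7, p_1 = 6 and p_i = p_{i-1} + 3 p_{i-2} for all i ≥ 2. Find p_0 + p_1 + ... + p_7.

2533

p_2 = 6 + 3*7 = 27
p_3 = 27 + 3*6 = 45
p_4 = 45 + 3*27 = 126
p_5 = 126 + 3*45 = 261
p_6 = 261 + 3*126 = 639
p_7 = 639 + 3*261 = 1422
Sum = 7 + 6 + 27 + 45 + 126 + 261 + 639 + 1422 = 2533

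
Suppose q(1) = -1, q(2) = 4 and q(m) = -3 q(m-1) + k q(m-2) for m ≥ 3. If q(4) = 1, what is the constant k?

-5

q(3) = -12 - k
q(4) = 36 + 7k
So 36 + 7k = 1, giving k = -5.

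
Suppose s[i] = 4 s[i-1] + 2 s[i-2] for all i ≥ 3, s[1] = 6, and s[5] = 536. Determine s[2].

4

Let s[2] = x.
s[3] = 12 + 4x
s[4] = 48 + 18x
s[5] = 216 + 80x
So 216 + 80x = 536, giving x = 4.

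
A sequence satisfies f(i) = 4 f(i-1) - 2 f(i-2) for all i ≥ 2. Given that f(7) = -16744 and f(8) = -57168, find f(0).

Rearranging, f(i-2) = (f(i) - 4 f(i-1)) / -2.
f(6) = (-57168 - 4·(-16744)) / -2 = 9808/-2 = -4904
f(5) = (-16744 - 4·(-4904)) / -2 = 2872/-2 = -1436
f(4) = (-4904 - 4·(-1436)) / -2 = 840/-2 = -420
f(3) = (-1436 - 4·(-420)) / -2 = 244/-2 = -122
f(2) = (-420 - 4·(-122)) / -2 = 68/-2 = -34
f(1) = (-122 - 4·(-34)) / -2 = 14/-2 = -7
f(0) = (-34 - 4·(-7)) / -2 = -6/-2 = 3

3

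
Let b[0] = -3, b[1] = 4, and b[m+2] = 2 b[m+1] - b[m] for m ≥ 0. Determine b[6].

b[2] = 2*4 - (-3) = 11
b[3] = 2*11 - 4 = 18
b[4] = 2*18 - 11 = 25
b[5] = 2*25 - 18 = 32
b[6] = 2*32 - 25 = 39

39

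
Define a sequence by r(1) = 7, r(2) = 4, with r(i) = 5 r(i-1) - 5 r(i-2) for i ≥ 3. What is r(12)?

r(3) = 5*4 - 5*7 = -15
r(4) = 5*(-15) - 5*4 = -95
r(5) = 5*(-95) - 5*(-15) = -400
r(6) = 5*(-400) - 5*(-95) = -1525
r(7) = 5*(-1525) - 5*(-400) = -5625
r(8) = 5*(-5625) - 5*(-1525) = -20500
r(9) = 5*(-20500) - 5*(-5625) = -74375
r(10) = 5*(-74375) - 5*(-20500) = -269375
r(11) = 5*(-269375) - 5*(-74375) = -975000
r(12) = 5*(-975000) - 5*(-269375) = -3528125

-3528125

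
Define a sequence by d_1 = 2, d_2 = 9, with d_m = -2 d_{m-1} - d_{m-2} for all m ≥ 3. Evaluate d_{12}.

119

d_3 = -2(9) - 2 = -20
d_4 = -2(-20) - 9 = 31
d_5 = -2(31) - (-20) = -42
d_6 = -2(-42) - 31 = 53
d_7 = -2(53) - (-42) = -64
d_8 = -2(-64) - 53 = 75
d_9 = -2(75) - (-64) = -86
d_{10} = -2(-86) - 75 = 97
d_{11} = -2(97) - (-86) = -108
d_{12} = -2(-108) - 97 = 119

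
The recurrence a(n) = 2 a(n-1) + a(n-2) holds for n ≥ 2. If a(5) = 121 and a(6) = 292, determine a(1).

5

Rearranging, a(n-2) = a(n) - 2 a(n-1).
a(4) = 292 - 2*121 = 50
a(3) = 121 - 2*50 = 21
a(2) = 50 - 2*21 = 8
a(1) = 21 - 2*8 = 5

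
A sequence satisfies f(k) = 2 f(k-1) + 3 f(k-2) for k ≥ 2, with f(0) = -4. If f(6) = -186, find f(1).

Let f(1) = w.
f(2) = -12 + 2w
f(3) = -24 + 7w
f(4) = -84 + 20w
f(5) = -240 + 61w
f(6) = -732 + 182w
So -732 + 182w = -186, giving w = 3.

3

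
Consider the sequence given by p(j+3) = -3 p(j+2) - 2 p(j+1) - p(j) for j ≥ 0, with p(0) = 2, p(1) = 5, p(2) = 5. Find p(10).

p(3) = -3(5) - 2(5) - 2 = -27
p(4) = -3(-27) - 2(5) - 5 = 66
p(5) = -3(66) - 2(-27) - 5 = -149
p(6) = -3(-149) - 2(66) - (-27) = 342
p(7) = -3(342) - 2(-149) - 66 = -794
p(8) = -3(-794) - 2(342) - (-149) = 1847
p(9) = -3(1847) - 2(-794) - 342 = -4295
p(10) = -3(-4295) - 2(1847) - (-794) = 9985

9985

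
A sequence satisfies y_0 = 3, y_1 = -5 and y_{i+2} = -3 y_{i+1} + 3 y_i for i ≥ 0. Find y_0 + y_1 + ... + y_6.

3787

y_2 = -3(-5) + 3(3) = 24
y_3 = -3(24) + 3(-5) = -87
y_4 = -3(-87) + 3(24) = 333
y_5 = -3(333) + 3(-87) = -1260
y_6 = -3(-1260) + 3(333) = 4779
Sum = 3 + (-5) + 24 + (-87) + 333 + (-1260) + 4779 = 3787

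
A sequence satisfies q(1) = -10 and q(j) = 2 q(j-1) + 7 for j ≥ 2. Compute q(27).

The fixed point is 7/(1 - 2) = -7, so q(j) + 7 = 2(q(j-1) + 7).
Hence q(j) = -3·2^{j-1} - 7.
q(27) = -3·2^{26} - 7 = -3·67108864 - 7 = -201326599.

-201326599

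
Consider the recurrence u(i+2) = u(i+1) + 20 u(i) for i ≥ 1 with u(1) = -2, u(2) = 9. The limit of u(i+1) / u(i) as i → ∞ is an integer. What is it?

The characteristic equation is r^2 - r - 20 = 0, which factors as (r - 5)(r + 4) = 0.
So the roots are 5 and -4. Since |5| > |-4| and the coefficient of 5^i is non-zero, the ratio tends to 5.

5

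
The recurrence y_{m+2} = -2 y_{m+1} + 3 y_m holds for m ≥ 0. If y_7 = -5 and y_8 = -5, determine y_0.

Rearranging, y_{m-2} = (y_m + 2 y_{m-1}) / 3.
y_6 = (-5 + 2*(-5)) / 3 = -15/3 = -5
y_5 = (-5 + 2*(-5)) / 3 = -15/3 = -5
y_4 = (-5 + 2*(-5)) / 3 = -15/3 = -5
y_3 = (-5 + 2*(-5)) / 3 = -15/3 = -5
y_2 = (-5 + 2*(-5)) / 3 = -15/3 = -5
y_1 = (-5 + 2*(-5)) / 3 = -15/3 = -5
y_0 = (-5 + 2*(-5)) / 3 = -15/3 = -5

-5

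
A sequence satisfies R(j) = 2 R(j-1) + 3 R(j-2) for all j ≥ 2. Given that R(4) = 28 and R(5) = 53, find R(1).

Rearranging, R(j-2) = (R(j) - 2 R(j-1)) / 3.
R(3) = (53 - 2(28)) / 3 = -3/3 = -1
R(2) = (28 - 2(-1)) / 3 = 30/3 = 10
R(1) = (-1 - 2(10)) / 3 = -21/3 = -7

-7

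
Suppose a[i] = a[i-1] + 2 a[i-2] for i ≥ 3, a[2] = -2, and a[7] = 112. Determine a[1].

Let a[1] = v.
a[3] = -2 + 2v
a[4] = -6 + 2v
a[5] = -10 + 6v
a[6] = -22 + 10v
a[7] = -42 + 22v
So -42 + 22v = 112, giving v = 7.

7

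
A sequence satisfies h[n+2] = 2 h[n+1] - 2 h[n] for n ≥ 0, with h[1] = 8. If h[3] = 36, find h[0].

Let h[0] = v.
h[2] = 16 - 2v
h[3] = 16 - 4v
So 16 - 4v = 36, giving v = -5.

-5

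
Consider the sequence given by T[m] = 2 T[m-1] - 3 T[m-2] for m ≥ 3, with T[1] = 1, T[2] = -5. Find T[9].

-319

T[3] = 2·(-5) - 3·1 = -13
T[4] = 2·(-13) - 3·(-5) = -11
T[5] = 2·(-11) - 3·(-13) = 17
T[6] = 2·17 - 3·(-11) = 67
T[7] = 2·67 - 3·17 = 83
T[8] = 2·83 - 3·67 = -35
T[9] = 2·(-35) - 3·83 = -319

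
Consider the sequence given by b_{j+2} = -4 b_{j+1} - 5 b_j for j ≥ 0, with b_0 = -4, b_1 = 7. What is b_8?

b_2 = -4*7 - 5*(-4) = -8
b_3 = -4*(-8) - 5*7 = -3
b_4 = -4*(-3) - 5*(-8) = 52
b_5 = -4*52 - 5*(-3) = -193
b_6 = -4*(-193) - 5*52 = 512
b_7 = -4*512 - 5*(-193) = -1083
b_8 = -4*(-1083) - 5*512 = 1772

1772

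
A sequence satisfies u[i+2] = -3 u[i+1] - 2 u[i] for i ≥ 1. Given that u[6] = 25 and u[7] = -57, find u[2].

Rearranging, u[i-2] = (u[i] + 3 u[i-1]) / -2.
u[5] = (-57 + 3*25) / -2 = 18/-2 = -9
u[4] = (25 + 3*(-9)) / -2 = -2/-2 = 1
u[3] = (-9 + 3*1) / -2 = -6/-2 = 3
u[2] = (1 + 3*3) / -2 = 10/-2 = -5

-5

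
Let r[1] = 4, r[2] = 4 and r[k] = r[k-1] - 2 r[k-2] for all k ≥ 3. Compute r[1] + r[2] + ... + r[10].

-88

r[3] = 4 - 2*4 = -4
r[4] = (-4) - 2*4 = -12
r[5] = (-12) - 2*(-4) = -4
r[6] = (-4) - 2*(-12) = 20
r[7] = 20 - 2*(-4) = 28
r[8] = 28 - 2*20 = -12
r[9] = (-12) - 2*28 = -68
r[10] = (-68) - 2*(-12) = -44
Sum = 4 + 4 + (-4) + (-12) + (-4) + 20 + 28 + (-12) + (-68) + (-44) = -88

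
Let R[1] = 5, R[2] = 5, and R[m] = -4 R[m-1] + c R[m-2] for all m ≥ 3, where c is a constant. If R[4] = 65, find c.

1

R[3] = -20 + 5c
R[4] = 80 - 15c
So 80 - 15c = 65, giving c = 1.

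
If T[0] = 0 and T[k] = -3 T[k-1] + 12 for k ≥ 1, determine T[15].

43046724

The fixed point is 12/(1 + 3) = 3, so T[k] - 3 = -3(T[k-1] - 3).
Hence T[k] = -3·(-3)^k + 3.
T[15] = -3·(-3)^{15} + 3 = -3·-14348907 + 3 = 43046724.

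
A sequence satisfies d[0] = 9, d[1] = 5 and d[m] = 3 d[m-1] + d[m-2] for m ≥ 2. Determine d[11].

d[2] = 3(5) + 9 = 24
d[3] = 3(24) + 5 = 77
d[4] = 3(77) + 24 = 255
d[5] = 3(255) + 77 = 842
d[6] = 3(842) + 255 = 2781
d[7] = 3(2781) + 842 = 9185
d[8] = 3(9185) + 2781 = 30336
d[9] = 3(30336) + 9185 = 100193
d[10] = 3(100193) + 30336 = 330915
d[11] = 3(330915) + 100193 = 1092938

1092938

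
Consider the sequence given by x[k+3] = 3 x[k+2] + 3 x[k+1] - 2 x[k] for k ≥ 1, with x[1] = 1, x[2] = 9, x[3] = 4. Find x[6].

x[4] = 3*4 + 3*9 - 2*1 = 37
x[5] = 3*37 + 3*4 - 2*9 = 105
x[6] = 3*105 + 3*37 - 2*4 = 418

418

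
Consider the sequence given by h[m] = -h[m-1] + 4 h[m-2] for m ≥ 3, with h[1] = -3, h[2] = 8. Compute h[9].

-5700

h[3] = -8 + 4(-3) = -20
h[4] = -(-20) + 4(8) = 52
h[5] = -52 + 4(-20) = -132
h[6] = -(-132) + 4(52) = 340
h[7] = -340 + 4(-132) = -868
h[8] = -(-868) + 4(340) = 2228
h[9] = -2228 + 4(-868) = -5700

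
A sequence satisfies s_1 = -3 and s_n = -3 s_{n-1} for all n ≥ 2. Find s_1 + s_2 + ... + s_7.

s_2 = -3·(-3) = 9
s_3 = -3·9 = -27
s_4 = -3·(-27) = 81
s_5 = -3·81 = -243
s_6 = -3·(-243) = 729
s_7 = -3·729 = -2187
Sum = (-3) + 9 + (-27) + 81 + (-243) + 729 + (-2187) = -1641

-1641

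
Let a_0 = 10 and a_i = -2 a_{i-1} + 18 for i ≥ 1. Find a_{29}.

The fixed point is 18/(1 + 2) = 6, so a_i - 6 = -2(a_{i-1} - 6).
Hence a_i = 4·(-2)^i + 6.
a_{29} = 4·(-2)^{29} + 6 = 4·-536870912 + 6 = -2147483642.

-2147483642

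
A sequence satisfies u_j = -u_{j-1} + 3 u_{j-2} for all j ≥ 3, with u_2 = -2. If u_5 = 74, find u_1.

5

Let u_1 = y.
u_3 = 2 + 3y
u_4 = -8 - 3y
u_5 = 14 + 12y
So 14 + 12y = 74, giving y = 5.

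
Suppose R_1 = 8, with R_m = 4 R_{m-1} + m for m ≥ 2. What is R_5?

2245

R_2 = 4·8 + 2 = 34
R_3 = 4·34 + 3 = 139
R_4 = 4·139 + 4 = 560
R_5 = 4·560 + 5 = 2245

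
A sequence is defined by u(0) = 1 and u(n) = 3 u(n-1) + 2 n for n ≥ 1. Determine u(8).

16393

u(1) = 3·1 + 2 = 5
u(2) = 3·5 + 4 = 19
u(3) = 3·19 + 6 = 63
u(4) = 3·63 + 8 = 197
u(5) = 3·197 + 10 = 601
u(6) = 3·601 + 12 = 1815
u(7) = 3·1815 + 14 = 5459
u(8) = 3·5459 + 16 = 16393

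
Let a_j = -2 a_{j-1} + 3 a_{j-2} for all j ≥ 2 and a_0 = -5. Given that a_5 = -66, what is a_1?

-6

Let a_1 = z.
a_2 = -15 - 2z
a_3 = 30 + 7z
a_4 = -105 - 20z
a_5 = 300 + 61z
So 300 + 61z = -66, giving z = -6.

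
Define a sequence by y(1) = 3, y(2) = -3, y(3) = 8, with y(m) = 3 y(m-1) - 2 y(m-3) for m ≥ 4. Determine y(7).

y(4) = 3·8 - 2·3 = 18
y(5) = 3·18 - 2·(-3) = 60
y(6) = 3·60 - 2·8 = 164
y(7) = 3·164 - 2·18 = 456

456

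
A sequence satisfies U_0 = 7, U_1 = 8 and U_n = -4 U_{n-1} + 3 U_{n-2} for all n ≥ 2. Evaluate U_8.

-142697

U_2 = -4*8 + 3*7 = -11
U_3 = -4*(-11) + 3*8 = 68
U_4 = -4*68 + 3*(-11) = -305
U_5 = -4*(-305) + 3*68 = 1424
U_6 = -4*1424 + 3*(-305) = -6611
U_7 = -4*(-6611) + 3*1424 = 30716
U_8 = -4*30716 + 3*(-6611) = -142697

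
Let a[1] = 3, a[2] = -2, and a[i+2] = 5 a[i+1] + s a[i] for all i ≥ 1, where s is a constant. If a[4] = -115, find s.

a[3] = -10 + 3s
a[4] = -50 + 13s
So -50 + 13s = -115, giving s = -5.

-5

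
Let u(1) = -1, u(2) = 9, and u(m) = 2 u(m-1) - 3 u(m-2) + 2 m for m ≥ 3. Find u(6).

u(3) = 2*9 - 3*(-1) + 6 = 27
u(4) = 2*27 - 3*9 + 8 = 35
u(5) = 2*35 - 3*27 + 10 = -1
u(6) = 2*(-1) - 3*35 + 12 = -95

-95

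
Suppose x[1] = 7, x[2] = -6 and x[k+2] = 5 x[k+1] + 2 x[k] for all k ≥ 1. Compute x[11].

x[3] = 5(-6) + 2(7) = -16
x[4] = 5(-16) + 2(-6) = -92
x[5] = 5(-92) + 2(-16) = -492
x[6] = 5(-492) + 2(-92) = -2644
x[7] = 5(-2644) + 2(-492) = -14204
x[8] = 5(-14204) + 2(-2644) = -76308
x[9] = 5(-76308) + 2(-14204) = -409948
x[10] = 5(-409948) + 2(-76308) = -2202356
x[11] = 5(-2202356) + 2(-409948) = -11831676

-11831676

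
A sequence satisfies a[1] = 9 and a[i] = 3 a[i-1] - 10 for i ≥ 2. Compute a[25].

The fixed point is -10/(1 - 3) = 5, so a[i] - 5 = 3(a[i-1] - 5).
Hence a[i] = 4·3^{i-1} + 5.
a[25] = 4·3^{24} + 5 = 4·282429536481 + 5 = 1129718145929.

1129718145929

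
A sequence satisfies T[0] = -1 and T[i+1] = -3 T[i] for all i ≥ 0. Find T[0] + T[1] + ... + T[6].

-547

T[1] = -3*(-1) = 3
T[2] = -3*3 = -9
T[3] = -3*(-9) = 27
T[4] = -3*27 = -81
T[5] = -3*(-81) = 243
T[6] = -3*243 = -729
Sum = (-1) + 3 + (-9) + 27 + (-81) + 243 + (-729) = -547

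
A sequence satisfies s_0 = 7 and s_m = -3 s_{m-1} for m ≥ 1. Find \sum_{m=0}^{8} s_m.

s_1 = -3·7 = -21
s_2 = -3·(-21) = 63
s_3 = -3·63 = -189
s_4 = -3·(-189) = 567
s_5 = -3·567 = -1701
s_6 = -3·(-1701) = 5103
s_7 = -3·5103 = -15309
s_8 = -3·(-15309) = 45927
Sum = 7 + (-21) + 63 + (-189) + 567 + (-1701) + 5103 + (-15309) + 45927 = 34447

34447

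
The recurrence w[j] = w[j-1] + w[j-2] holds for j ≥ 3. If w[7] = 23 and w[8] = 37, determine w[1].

Rearranging, w[j-2] = w[j] - w[j-1].
w[6] = 37 - 23 = 14
w[5] = 23 - 14 = 9
w[4] = 14 - 9 = 5
w[3] = 9 - 5 = 4
w[2] = 5 - 4 = 1
w[1] = 4 - 1 = 3

3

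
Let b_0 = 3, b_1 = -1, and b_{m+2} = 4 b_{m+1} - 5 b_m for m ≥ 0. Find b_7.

b_2 = 4*(-1) - 5*3 = -19
b_3 = 4*(-19) - 5*(-1) = -71
b_4 = 4*(-71) - 5*(-19) = -189
b_5 = 4*(-189) - 5*(-71) = -401
b_6 = 4*(-401) - 5*(-189) = -659
b_7 = 4*(-659) - 5*(-401) = -631

-631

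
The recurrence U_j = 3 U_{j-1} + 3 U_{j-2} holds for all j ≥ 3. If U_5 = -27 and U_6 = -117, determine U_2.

-7

Rearranging, U_{j-2} = (U_j - 3 U_{j-1}) / 3.
U_4 = (-117 - 3(-27)) / 3 = -36/3 = -12
U_3 = (-27 - 3(-12)) / 3 = 9/3 = 3
U_2 = (-12 - 3(3)) / 3 = -21/3 = -7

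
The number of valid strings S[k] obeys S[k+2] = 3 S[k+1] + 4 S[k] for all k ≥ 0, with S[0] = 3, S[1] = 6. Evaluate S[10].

1887438

S[2] = 3(6) + 4(3) = 30
S[3] = 3(30) + 4(6) = 114
S[4] = 3(114) + 4(30) = 462
S[5] = 3(462) + 4(114) = 1842
S[6] = 3(1842) + 4(462) = 7374
S[7] = 3(7374) + 4(1842) = 29490
S[8] = 3(29490) + 4(7374) = 117966
S[9] = 3(117966) + 4(29490) = 471858
S[10] = 3(471858) + 4(117966) = 1887438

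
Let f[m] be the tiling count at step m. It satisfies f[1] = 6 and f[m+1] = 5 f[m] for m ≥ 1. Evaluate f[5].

f[2] = 5*6 = 30
f[3] = 5*30 = 150
f[4] = 5*150 = 750
f[5] = 5*750 = 3750

3750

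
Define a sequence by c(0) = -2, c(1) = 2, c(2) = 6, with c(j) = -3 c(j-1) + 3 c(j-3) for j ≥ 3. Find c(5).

-216

c(3) = -3(6) + 3(-2) = -24
c(4) = -3(-24) + 3(2) = 78
c(5) = -3(78) + 3(6) = -216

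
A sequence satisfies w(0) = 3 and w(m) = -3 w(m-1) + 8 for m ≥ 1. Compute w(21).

-10460353201

The fixed point is 8/(1 + 3) = 2, so w(m) - 2 = -3(w(m-1) - 2).
Hence w(m) = 1·(-3)^m + 2.
w(21) = 1·(-3)^{21} + 2 = 1·-10460353203 + 2 = -10460353201.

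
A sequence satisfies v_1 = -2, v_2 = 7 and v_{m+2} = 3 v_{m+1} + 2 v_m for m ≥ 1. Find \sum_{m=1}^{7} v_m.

v_3 = 3(7) + 2(-2) = 17
v_4 = 3(17) + 2(7) = 65
v_5 = 3(65) + 2(17) = 229
v_6 = 3(229) + 2(65) = 817
v_7 = 3(817) + 2(229) = 2909
Sum = (-2) + 7 + 17 + 65 + 229 + 817 + 2909 = 4042

4042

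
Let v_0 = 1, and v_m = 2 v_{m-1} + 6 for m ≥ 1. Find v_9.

3578

v_1 = 2(1) + 6 = 8
v_2 = 2(8) + 6 = 22
v_3 = 2(22) + 6 = 50
v_4 = 2(50) + 6 = 106
v_5 = 2(106) + 6 = 218
v_6 = 2(218) + 6 = 442
v_7 = 2(442) + 6 = 890
v_8 = 2(890) + 6 = 1786
v_9 = 2(1786) + 6 = 3578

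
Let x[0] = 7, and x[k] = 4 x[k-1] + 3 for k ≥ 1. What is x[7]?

131071

x[1] = 4*7 + 3 = 31
x[2] = 4*31 + 3 = 127
x[3] = 4*127 + 3 = 511
x[4] = 4*511 + 3 = 2047
x[5] = 4*2047 + 3 = 8191
x[6] = 4*8191 + 3 = 32767
x[7] = 4*32767 + 3 = 131071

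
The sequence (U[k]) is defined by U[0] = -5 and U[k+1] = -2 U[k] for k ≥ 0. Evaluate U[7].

U[1] = -2(-5) = 10
U[2] = -2(10) = -20
U[3] = -2(-20) = 40
U[4] = -2(40) = -80
U[5] = -2(-80) = 160
U[6] = -2(160) = -320
U[7] = -2(-320) = 640

640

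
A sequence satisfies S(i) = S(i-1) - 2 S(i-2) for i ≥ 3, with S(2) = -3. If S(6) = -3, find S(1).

-1

Let S(1) = y.
S(3) = -3 - 2y
S(4) = 3 - 2y
S(5) = 9 + 2y
S(6) = 3 + 6y
So 3 + 6y = -3, giving y = -1.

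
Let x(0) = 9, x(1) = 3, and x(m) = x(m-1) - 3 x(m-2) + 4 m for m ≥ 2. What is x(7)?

x(2) = 3 - 3·9 + 8 = -16
x(3) = (-16) - 3·3 + 12 = -13
x(4) = (-13) - 3·(-16) + 16 = 51
x(5) = 51 - 3·(-13) + 20 = 110
x(6) = 110 - 3·51 + 24 = -19
x(7) = (-19) - 3·110 + 28 = -321

-321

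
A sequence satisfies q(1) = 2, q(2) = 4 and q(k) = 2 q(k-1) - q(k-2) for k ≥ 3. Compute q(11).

22

q(3) = 2·4 - 2 = 6
q(4) = 2·6 - 4 = 8
q(5) = 2·8 - 6 = 10
q(6) = 2·10 - 8 = 12
q(7) = 2·12 - 10 = 14
q(8) = 2·14 - 12 = 16
q(9) = 2·16 - 14 = 18
q(10) = 2·18 - 16 = 20
q(11) = 2·20 - 18 = 22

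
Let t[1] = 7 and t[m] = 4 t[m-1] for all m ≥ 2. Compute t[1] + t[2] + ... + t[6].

t[2] = 4·7 = 28
t[3] = 4·28 = 112
t[4] = 4·112 = 448
t[5] = 4·448 = 1792
t[6] = 4·1792 = 7168
Sum = 7 + 28 + 112 + 448 + 1792 + 7168 = 9555

9555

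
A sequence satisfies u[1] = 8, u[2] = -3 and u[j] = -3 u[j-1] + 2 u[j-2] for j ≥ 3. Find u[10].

-167553

u[3] = -3*(-3) + 2*8 = 25
u[4] = -3*25 + 2*(-3) = -81
u[5] = -3*(-81) + 2*25 = 293
u[6] = -3*293 + 2*(-81) = -1041
u[7] = -3*(-1041) + 2*293 = 3709
u[8] = -3*3709 + 2*(-1041) = -13209
u[9] = -3*(-13209) + 2*3709 = 47045
u[10] = -3*47045 + 2*(-13209) = -167553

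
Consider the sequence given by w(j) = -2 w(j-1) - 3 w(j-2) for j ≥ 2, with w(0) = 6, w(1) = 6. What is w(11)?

-1974

w(2) = -2*6 - 3*6 = -30
w(3) = -2*(-30) - 3*6 = 42
w(4) = -2*42 - 3*(-30) = 6
w(5) = -2*6 - 3*42 = -138
w(6) = -2*(-138) - 3*6 = 258
w(7) = -2*258 - 3*(-138) = -102
w(8) = -2*(-102) - 3*258 = -570
w(9) = -2*(-570) - 3*(-102) = 1446
w(10) = -2*1446 - 3*(-570) = -1182
w(11) = -2*(-1182) - 3*1446 = -1974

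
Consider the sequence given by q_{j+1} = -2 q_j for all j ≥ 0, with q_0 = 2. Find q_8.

q_1 = -2(2) = -4
q_2 = -2(-4) = 8
q_3 = -2(8) = -16
q_4 = -2(-16) = 32
q_5 = -2(32) = -64
q_6 = -2(-64) = 128
q_7 = -2(128) = -256
q_8 = -2(-256) = 512

512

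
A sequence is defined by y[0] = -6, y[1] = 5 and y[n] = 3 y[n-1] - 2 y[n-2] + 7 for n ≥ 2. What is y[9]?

y[2] = 3·5 - 2·(-6) + 7 = 34
y[3] = 3·34 - 2·5 + 7 = 99
y[4] = 3·99 - 2·34 + 7 = 236
y[5] = 3·236 - 2·99 + 7 = 517
y[6] = 3·517 - 2·236 + 7 = 1086
y[7] = 3·1086 - 2·517 + 7 = 2231
y[8] = 3·2231 - 2·1086 + 7 = 4528
y[9] = 3·4528 - 2·2231 + 7 = 9129

9129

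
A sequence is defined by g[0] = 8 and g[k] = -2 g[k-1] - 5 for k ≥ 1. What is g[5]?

g[1] = -2(8) - 5 = -21
g[2] = -2(-21) - 5 = 37
g[3] = -2(37) - 5 = -79
g[4] = -2(-79) - 5 = 153
g[5] = -2(153) - 5 = -311

-311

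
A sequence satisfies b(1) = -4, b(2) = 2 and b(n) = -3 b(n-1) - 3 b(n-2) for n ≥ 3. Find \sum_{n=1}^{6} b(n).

b(3) = -3(2) - 3(-4) = 6
b(4) = -3(6) - 3(2) = -24
b(5) = -3(-24) - 3(6) = 54
b(6) = -3(54) - 3(-24) = -90
Sum = (-4) + 2 + 6 + (-24) + 54 + (-90) = -56

-56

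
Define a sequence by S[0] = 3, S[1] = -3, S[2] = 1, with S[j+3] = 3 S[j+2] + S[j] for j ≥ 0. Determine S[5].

S[3] = 3*1 + 3 = 6
S[4] = 3*6 + (-3) = 15
S[5] = 3*15 + 1 = 46

46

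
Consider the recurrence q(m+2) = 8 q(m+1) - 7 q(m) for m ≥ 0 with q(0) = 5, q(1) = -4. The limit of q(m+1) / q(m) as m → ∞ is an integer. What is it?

7

The characteristic equation is r^2 - 8r + 7 = 0, which factors as (r - 7)(r - 1) = 0.
So the roots are 7 and 1. Since |7| > |1| and the coefficient of 7^m is non-zero, the ratio tends to 7.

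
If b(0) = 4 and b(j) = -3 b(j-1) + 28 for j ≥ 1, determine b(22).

The fixed point is 28/(1 + 3) = 7, so b(j) - 7 = -3(b(j-1) - 7).
Hence b(j) = -3·(-3)^j + 7.
b(22) = -3·(-3)^{22} + 7 = -3·31381059609 + 7 = -94143178820.

-94143178820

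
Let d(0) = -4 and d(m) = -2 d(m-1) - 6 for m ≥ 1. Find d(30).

The fixed point is -6/(1 + 2) = -2, so d(m) + 2 = -2(d(m-1) + 2).
Hence d(m) = -2·(-2)^m - 2.
d(30) = -2·(-2)^{30} - 2 = -2·1073741824 - 2 = -2147483650.

-2147483650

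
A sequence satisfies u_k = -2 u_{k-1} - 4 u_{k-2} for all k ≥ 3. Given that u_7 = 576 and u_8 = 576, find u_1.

Rearranging, u_{k-2} = (u_k + 2 u_{k-1}) / -4.
u_6 = (576 + 2(576)) / -4 = 1728/-4 = -432
u_5 = (576 + 2(-432)) / -4 = -288/-4 = 72
u_4 = (-432 + 2(72)) / -4 = -288/-4 = 72
u_3 = (72 + 2(72)) / -4 = 216/-4 = -54
u_2 = (72 + 2(-54)) / -4 = -36/-4 = 9
u_1 = (-54 + 2(9)) / -4 = -36/-4 = 9

9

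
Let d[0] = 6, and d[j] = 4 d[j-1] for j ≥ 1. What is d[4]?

d[1] = 4*6 = 24
d[2] = 4*24 = 96
d[3] = 4*96 = 384
d[4] = 4*384 = 1536

1536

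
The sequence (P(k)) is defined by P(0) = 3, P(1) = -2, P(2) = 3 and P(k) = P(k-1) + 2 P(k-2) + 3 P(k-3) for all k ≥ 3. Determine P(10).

P(3) = 3 + 2(-2) + 3(3) = 8
P(4) = 8 + 2(3) + 3(-2) = 8
P(5) = 8 + 2(8) + 3(3) = 33
P(6) = 33 + 2(8) + 3(8) = 73
P(7) = 73 + 2(33) + 3(8) = 163
P(8) = 163 + 2(73) + 3(33) = 408
P(9) = 408 + 2(163) + 3(73) = 953
P(10) = 953 + 2(408) + 3(163) = 2258

2258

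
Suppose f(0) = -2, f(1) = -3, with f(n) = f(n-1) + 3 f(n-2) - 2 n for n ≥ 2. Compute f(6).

f(2) = (-3) + 3·(-2) - 4 = -13
f(3) = (-13) + 3·(-3) - 6 = -28
f(4) = (-28) + 3·(-13) - 8 = -75
f(5) = (-75) + 3·(-28) - 10 = -169
f(6) = (-169) + 3·(-75) - 12 = -406

-406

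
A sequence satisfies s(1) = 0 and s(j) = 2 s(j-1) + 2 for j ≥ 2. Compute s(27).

The fixed point is 2/(1 - 2) = -2, so s(j) + 2 = 2(s(j-1) + 2).
Hence s(j) = 2·2^{j-1} - 2.
s(27) = 2·2^{26} - 2 = 2·67108864 - 2 = 134217726.

134217726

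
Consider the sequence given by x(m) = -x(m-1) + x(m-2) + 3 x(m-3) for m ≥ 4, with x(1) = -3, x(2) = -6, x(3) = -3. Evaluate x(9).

x(4) = -(-3) + (-6) + 3*(-3) = -12
x(5) = -(-12) + (-3) + 3*(-6) = -9
x(6) = -(-9) + (-12) + 3*(-3) = -12
x(7) = -(-12) + (-9) + 3*(-12) = -33
x(8) = -(-33) + (-12) + 3*(-9) = -6
x(9) = -(-6) + (-33) + 3*(-12) = -63

-63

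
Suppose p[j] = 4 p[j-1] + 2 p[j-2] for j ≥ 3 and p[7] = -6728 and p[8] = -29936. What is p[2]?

Rearranging, p[j-2] = (p[j] - 4 p[j-1]) / 2.
p[6] = (-29936 - 4*(-6728)) / 2 = -3024/2 = -1512
p[5] = (-6728 - 4*(-1512)) / 2 = -680/2 = -340
p[4] = (-1512 - 4*(-340)) / 2 = -152/2 = -76
p[3] = (-340 - 4*(-76)) / 2 = -36/2 = -18
p[2] = (-76 - 4*(-18)) / 2 = -4/2 = -2

-2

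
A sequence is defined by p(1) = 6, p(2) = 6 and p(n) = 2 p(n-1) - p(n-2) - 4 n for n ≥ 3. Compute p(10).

-762

p(3) = 2·6 - 6 - 12 = -6
p(4) = 2·(-6) - 6 - 16 = -34
p(5) = 2·(-34) - (-6) - 20 = -82
p(6) = 2·(-82) - (-34) - 24 = -154
p(7) = 2·(-154) - (-82) - 28 = -254
p(8) = 2·(-254) - (-154) - 32 = -386
p(9) = 2·(-386) - (-254) - 36 = -554
p(10) = 2·(-554) - (-386) - 40 = -762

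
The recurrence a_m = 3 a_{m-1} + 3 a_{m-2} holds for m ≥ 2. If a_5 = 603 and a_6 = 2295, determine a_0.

Rearranging, a_{m-2} = (a_m - 3 a_{m-1}) / 3.
a_4 = (2295 - 3(603)) / 3 = 486/3 = 162
a_3 = (603 - 3(162)) / 3 = 117/3 = 39
a_2 = (162 - 3(39)) / 3 = 45/3 = 15
a_1 = (39 - 3(15)) / 3 = -6/3 = -2
a_0 = (15 - 3(-2)) / 3 = 21/3 = 7

7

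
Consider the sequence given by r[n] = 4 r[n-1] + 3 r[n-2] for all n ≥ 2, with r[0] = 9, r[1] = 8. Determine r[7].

121916

r[2] = 4*8 + 3*9 = 59
r[3] = 4*59 + 3*8 = 260
r[4] = 4*260 + 3*59 = 1217
r[5] = 4*1217 + 3*260 = 5648
r[6] = 4*5648 + 3*1217 = 26243
r[7] = 4*26243 + 3*5648 = 121916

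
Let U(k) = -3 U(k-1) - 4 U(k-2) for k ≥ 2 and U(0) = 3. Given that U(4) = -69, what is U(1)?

Let U(1) = x.
U(2) = -12 - 3x
U(3) = 36 + 5x
U(4) = -60 - 3x
So -60 - 3x = -69, giving x = 3.

3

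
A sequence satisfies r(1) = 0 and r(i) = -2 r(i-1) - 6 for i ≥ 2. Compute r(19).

The fixed point is -6/(1 + 2) = -2, so r(i) + 2 = -2(r(i-1) + 2).
Hence r(i) = 2·(-2)^{i-1} - 2.
r(19) = 2·(-2)^{18} - 2 = 2·262144 - 2 = 524286.

524286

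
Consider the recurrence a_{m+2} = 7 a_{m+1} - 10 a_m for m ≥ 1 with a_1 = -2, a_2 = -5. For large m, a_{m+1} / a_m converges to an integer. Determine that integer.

The characteristic equation is r^2 - 7r + 10 = 0, which factors as (r - 5)(r - 2) = 0.
So the roots are 5 and 2. Since |5| > |2| and the coefficient of 5^m is non-zero, the ratio tends to 5.

5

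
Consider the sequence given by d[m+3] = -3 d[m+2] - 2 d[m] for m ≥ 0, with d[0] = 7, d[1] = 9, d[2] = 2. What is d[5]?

-130

d[3] = -3*2 - 2*7 = -20
d[4] = -3*(-20) - 2*9 = 42
d[5] = -3*42 - 2*2 = -130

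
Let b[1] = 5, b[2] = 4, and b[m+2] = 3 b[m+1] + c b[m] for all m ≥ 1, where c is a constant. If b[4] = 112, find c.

4

b[3] = 12 + 5c
b[4] = 36 + 19c
So 36 + 19c = 112, giving c = 4.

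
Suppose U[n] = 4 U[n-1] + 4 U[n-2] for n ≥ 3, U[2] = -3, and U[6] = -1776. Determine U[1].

-1

Let U[1] = y.
U[3] = -12 + 4y
U[4] = -60 + 16y
U[5] = -288 + 80y
U[6] = -1392 + 384y
So -1392 + 384y = -1776, giving y = -1.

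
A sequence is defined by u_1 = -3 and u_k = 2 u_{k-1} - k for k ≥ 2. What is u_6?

u_2 = 2·(-3) - 2 = -8
u_3 = 2·(-8) - 3 = -19
u_4 = 2·(-19) - 4 = -42
u_5 = 2·(-42) - 5 = -89
u_6 = 2·(-89) - 6 = -184

-184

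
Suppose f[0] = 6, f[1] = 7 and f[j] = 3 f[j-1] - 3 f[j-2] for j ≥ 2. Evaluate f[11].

2673

f[2] = 3*7 - 3*6 = 3
f[3] = 3*3 - 3*7 = -12
f[4] = 3*(-12) - 3*3 = -45
f[5] = 3*(-45) - 3*(-12) = -99
f[6] = 3*(-99) - 3*(-45) = -162
f[7] = 3*(-162) - 3*(-99) = -189
f[8] = 3*(-189) - 3*(-162) = -81
f[9] = 3*(-81) - 3*(-189) = 324
f[10] = 3*324 - 3*(-81) = 1215
f[11] = 3*1215 - 3*324 = 2673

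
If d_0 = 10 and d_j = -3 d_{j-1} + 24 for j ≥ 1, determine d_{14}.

19131882

The fixed point is 24/(1 + 3) = 6, so d_j - 6 = -3(d_{j-1} - 6).
Hence d_j = 4·(-3)^j + 6.
d_{14} = 4·(-3)^{14} + 6 = 4·4782969 + 6 = 19131882.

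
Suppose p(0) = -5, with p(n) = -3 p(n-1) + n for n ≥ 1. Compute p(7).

p(1) = -3·(-5) + 1 = 16
p(2) = -3·16 + 2 = -46
p(3) = -3·(-46) + 3 = 141
p(4) = -3·141 + 4 = -419
p(5) = -3·(-419) + 5 = 1262
p(6) = -3·1262 + 6 = -3780
p(7) = -3·(-3780) + 7 = 11347

11347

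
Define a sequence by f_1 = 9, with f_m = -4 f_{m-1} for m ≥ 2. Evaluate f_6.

f_2 = -4·9 = -36
f_3 = -4·(-36) = 144
f_4 = -4·144 = -576
f_5 = -4·(-576) = 2304
f_6 = -4·2304 = -9216

-9216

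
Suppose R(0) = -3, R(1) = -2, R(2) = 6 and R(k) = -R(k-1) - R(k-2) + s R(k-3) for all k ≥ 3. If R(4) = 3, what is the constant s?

R(3) = -4 - 3s
R(4) = -2 + s
So -2 + s = 3, giving s = 5.

5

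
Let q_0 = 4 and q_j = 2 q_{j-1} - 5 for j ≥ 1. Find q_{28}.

-268435451

The fixed point is -5/(1 - 2) = 5, so q_j - 5 = 2(q_{j-1} - 5).
Hence q_j = -1·2^j + 5.
q_{28} = -1·2^{28} + 5 = -1·268435456 + 5 = -268435451.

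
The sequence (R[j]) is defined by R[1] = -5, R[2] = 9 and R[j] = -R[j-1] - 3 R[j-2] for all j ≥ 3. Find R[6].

R[3] = -9 - 3(-5) = 6
R[4] = -6 - 3(9) = -33
R[5] = -(-33) - 3(6) = 15
R[6] = -15 - 3(-33) = 84

84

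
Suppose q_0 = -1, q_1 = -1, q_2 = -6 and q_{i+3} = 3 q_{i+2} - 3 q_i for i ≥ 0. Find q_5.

-108

q_3 = 3·(-6) - 3·(-1) = -15
q_4 = 3·(-15) - 3·(-1) = -42
q_5 = 3·(-42) - 3·(-6) = -108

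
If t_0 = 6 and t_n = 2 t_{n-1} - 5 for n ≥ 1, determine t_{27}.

The fixed point is -5/(1 - 2) = 5, so t_n - 5 = 2(t_{n-1} - 5).
Hence t_n = 1·2^n + 5.
t_{27} = 1·2^{27} + 5 = 1·134217728 + 5 = 134217733.

134217733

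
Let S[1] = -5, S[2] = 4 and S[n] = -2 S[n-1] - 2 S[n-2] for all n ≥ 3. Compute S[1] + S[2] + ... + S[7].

S[3] = -2·4 - 2·(-5) = 2
S[4] = -2·2 - 2·4 = -12
S[5] = -2·(-12) - 2·2 = 20
S[6] = -2·20 - 2·(-12) = -16
S[7] = -2·(-16) - 2·20 = -8
Sum = (-5) + 4 + 2 + (-12) + 20 + (-16) + (-8) = -15

-15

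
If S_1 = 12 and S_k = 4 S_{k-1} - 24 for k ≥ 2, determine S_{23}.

The fixed point is -24/(1 - 4) = 8, so S_k - 8 = 4(S_{k-1} - 8).
Hence S_k = 4·4^{k-1} + 8.
S_{23} = 4·4^{22} + 8 = 4·17592186044416 + 8 = 70368744177672.

70368744177672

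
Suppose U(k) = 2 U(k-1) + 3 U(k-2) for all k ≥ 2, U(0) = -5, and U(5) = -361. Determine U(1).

-1

Let U(1) = z.
U(2) = -15 + 2z
U(3) = -30 + 7z
U(4) = -105 + 20z
U(5) = -300 + 61z
So -300 + 61z = -361, giving z = -1.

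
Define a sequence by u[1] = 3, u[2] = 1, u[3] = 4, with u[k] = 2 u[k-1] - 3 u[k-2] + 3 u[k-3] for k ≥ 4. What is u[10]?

u[4] = 2(4) - 3(1) + 3(3) = 14
u[5] = 2(14) - 3(4) + 3(1) = 19
u[6] = 2(19) - 3(14) + 3(4) = 8
u[7] = 2(8) - 3(19) + 3(14) = 1
u[8] = 2(1) - 3(8) + 3(19) = 35
u[9] = 2(35) - 3(1) + 3(8) = 91
u[10] = 2(91) - 3(35) + 3(1) = 80

80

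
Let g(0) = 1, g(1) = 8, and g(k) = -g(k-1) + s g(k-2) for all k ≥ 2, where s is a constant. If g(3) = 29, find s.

g(2) = -8 + s
g(3) = 8 + 7s
So 8 + 7s = 29, giving s = 3.

3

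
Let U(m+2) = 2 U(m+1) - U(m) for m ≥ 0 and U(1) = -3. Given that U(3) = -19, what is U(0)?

Let U(0) = x.
U(2) = -6 - x
U(3) = -9 - 2x
So -9 - 2x = -19, giving x = 5.

5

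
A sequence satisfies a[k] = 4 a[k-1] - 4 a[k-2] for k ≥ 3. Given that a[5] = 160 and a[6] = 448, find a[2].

-4

Rearranging, a[k-2] = (a[k] - 4 a[k-1]) / -4.
a[4] = (448 - 4*160) / -4 = -192/-4 = 48
a[3] = (160 - 4*48) / -4 = -32/-4 = 8
a[2] = (48 - 4*8) / -4 = 16/-4 = -4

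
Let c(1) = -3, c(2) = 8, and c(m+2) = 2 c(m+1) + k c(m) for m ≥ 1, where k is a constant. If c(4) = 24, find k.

-4

c(3) = 16 - 3k
c(4) = 32 + 2k
So 32 + 2k = 24, giving k = -4.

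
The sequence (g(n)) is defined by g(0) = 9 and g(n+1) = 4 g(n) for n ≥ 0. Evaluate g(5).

g(1) = 4(9) = 36
g(2) = 4(36) = 144
g(3) = 4(144) = 576
g(4) = 4(576) = 2304
g(5) = 4(2304) = 9216

9216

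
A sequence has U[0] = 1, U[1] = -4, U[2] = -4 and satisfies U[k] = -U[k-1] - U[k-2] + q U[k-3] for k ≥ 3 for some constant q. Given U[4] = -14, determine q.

U[3] = 8 + q
U[4] = -4 - 5q
So -4 - 5q = -14, giving q = 2.

2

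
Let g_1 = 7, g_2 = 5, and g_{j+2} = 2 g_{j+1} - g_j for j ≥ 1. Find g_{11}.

-13

g_3 = 2·5 - 7 = 3
g_4 = 2·3 - 5 = 1
g_5 = 2·1 - 3 = -1
g_6 = 2·(-1) - 1 = -3
g_7 = 2·(-3) - (-1) = -5
g_8 = 2·(-5) - (-3) = -7
g_9 = 2·(-7) - (-5) = -9
g_{10} = 2·(-9) - (-7) = -11
g_{11} = 2·(-11) - (-9) = -13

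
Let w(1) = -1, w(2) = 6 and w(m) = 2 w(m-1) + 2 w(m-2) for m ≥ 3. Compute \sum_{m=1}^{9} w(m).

w(3) = 2·6 + 2·(-1) = 10
w(4) = 2·10 + 2·6 = 32
w(5) = 2·32 + 2·10 = 84
w(6) = 2·84 + 2·32 = 232
w(7) = 2·232 + 2·84 = 632
w(8) = 2·632 + 2·232 = 1728
w(9) = 2·1728 + 2·632 = 4720
Sum = (-1) + 6 + 10 + 32 + 84 + 232 + 632 + 1728 + 4720 = 7443

7443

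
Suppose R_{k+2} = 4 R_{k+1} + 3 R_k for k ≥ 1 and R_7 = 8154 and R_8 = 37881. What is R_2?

Rearranging, R_{k-2} = (R_k - 4 R_{k-1}) / 3.
R_6 = (37881 - 4·8154) / 3 = 5265/3 = 1755
R_5 = (8154 - 4·1755) / 3 = 1134/3 = 378
R_4 = (1755 - 4·378) / 3 = 243/3 = 81
R_3 = (378 - 4·81) / 3 = 54/3 = 18
R_2 = (81 - 4·18) / 3 = 9/3 = 3

3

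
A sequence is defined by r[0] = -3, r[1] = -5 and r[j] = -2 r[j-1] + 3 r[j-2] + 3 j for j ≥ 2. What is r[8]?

5461

r[2] = -2*(-5) + 3*(-3) + 6 = 7
r[3] = -2*7 + 3*(-5) + 9 = -20
r[4] = -2*(-20) + 3*7 + 12 = 73
r[5] = -2*73 + 3*(-20) + 15 = -191
r[6] = -2*(-191) + 3*73 + 18 = 619
r[7] = -2*619 + 3*(-191) + 21 = -1790
r[8] = -2*(-1790) + 3*619 + 24 = 5461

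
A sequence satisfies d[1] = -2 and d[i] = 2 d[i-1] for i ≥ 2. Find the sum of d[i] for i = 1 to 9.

d[2] = 2*(-2) = -4
d[3] = 2*(-4) = -8
d[4] = 2*(-8) = -16
d[5] = 2*(-16) = -32
d[6] = 2*(-32) = -64
d[7] = 2*(-64) = -128
d[8] = 2*(-128) = -256
d[9] = 2*(-256) = -512
Sum = (-2) + (-4) + (-8) + (-16) + (-32) + (-64) + (-128) + (-256) + (-512) = -1022

-1022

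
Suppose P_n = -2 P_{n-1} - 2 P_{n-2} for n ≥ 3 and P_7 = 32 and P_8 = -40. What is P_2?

3

Rearranging, P_{n-2} = (P_n + 2 P_{n-1}) / -2.
P_6 = (-40 + 2*32) / -2 = 24/-2 = -12
P_5 = (32 + 2*(-12)) / -2 = 8/-2 = -4
P_4 = (-12 + 2*(-4)) / -2 = -20/-2 = 10
P_3 = (-4 + 2*10) / -2 = 16/-2 = -8
P_2 = (10 + 2*(-8)) / -2 = -6/-2 = 3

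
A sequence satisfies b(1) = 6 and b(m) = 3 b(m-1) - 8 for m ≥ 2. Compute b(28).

15251194969978

The fixed point is -8/(1 - 3) = 4, so b(m) - 4 = 3(b(m-1) - 4).
Hence b(m) = 2·3^{m-1} + 4.
b(28) = 2·3^{27} + 4 = 2·7625597484987 + 4 = 15251194969978.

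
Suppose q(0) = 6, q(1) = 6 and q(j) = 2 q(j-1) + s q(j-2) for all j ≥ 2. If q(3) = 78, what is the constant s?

q(2) = 12 + 6s
q(3) = 24 + 18s
So 24 + 18s = 78, giving s = 3.

3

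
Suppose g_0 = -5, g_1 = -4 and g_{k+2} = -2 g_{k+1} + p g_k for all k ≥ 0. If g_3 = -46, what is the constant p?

-5

g_2 = 8 - 5p
g_3 = -16 + 6p
So -16 + 6p = -46, giving p = -5.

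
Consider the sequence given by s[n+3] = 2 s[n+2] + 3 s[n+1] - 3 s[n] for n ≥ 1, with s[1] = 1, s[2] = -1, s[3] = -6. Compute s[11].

-19914

s[4] = 2·(-6) + 3·(-1) - 3·1 = -18
s[5] = 2·(-18) + 3·(-6) - 3·(-1) = -51
s[6] = 2·(-51) + 3·(-18) - 3·(-6) = -138
s[7] = 2·(-138) + 3·(-51) - 3·(-18) = -375
s[8] = 2·(-375) + 3·(-138) - 3·(-51) = -1011
s[9] = 2·(-1011) + 3·(-375) - 3·(-138) = -2733
s[10] = 2·(-2733) + 3·(-1011) - 3·(-375) = -7374
s[11] = 2·(-7374) + 3·(-2733) - 3·(-1011) = -19914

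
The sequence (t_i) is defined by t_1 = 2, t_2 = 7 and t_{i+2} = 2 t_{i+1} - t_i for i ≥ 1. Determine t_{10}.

47

t_3 = 2(7) - 2 = 12
t_4 = 2(12) - 7 = 17
t_5 = 2(17) - 12 = 22
t_6 = 2(22) - 17 = 27
t_7 = 2(27) - 22 = 32
t_8 = 2(32) - 27 = 37
t_9 = 2(37) - 32 = 42
t_{10} = 2(42) - 37 = 47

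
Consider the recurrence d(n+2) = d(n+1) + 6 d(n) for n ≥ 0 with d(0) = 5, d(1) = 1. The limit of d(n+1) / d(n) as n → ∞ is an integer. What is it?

The characteristic equation is r^2 - r - 6 = 0, which factors as (r - 3)(r + 2) = 0.
So the roots are 3 and -2. Since |3| > |-2| and the coefficient of 3^n is non-zero, the ratio tends to 3.

3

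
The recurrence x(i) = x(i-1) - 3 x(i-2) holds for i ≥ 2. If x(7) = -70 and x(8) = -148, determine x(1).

Rearranging, x(i-2) = (x(i) - x(i-1)) / -3.
x(6) = (-148 - (-70)) / -3 = -78/-3 = 26
x(5) = (-70 - 26) / -3 = -96/-3 = 32
x(4) = (26 - 32) / -3 = -6/-3 = 2
x(3) = (32 - 2) / -3 = 30/-3 = -10
x(2) = (2 - (-10)) / -3 = 12/-3 = -4
x(1) = (-10 - (-4)) / -3 = -6/-3 = 2

2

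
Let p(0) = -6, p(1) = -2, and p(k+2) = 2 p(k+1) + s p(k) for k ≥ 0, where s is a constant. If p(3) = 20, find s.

-2

p(2) = -4 - 6s
p(3) = -8 - 14s
So -8 - 14s = 20, giving s = -2.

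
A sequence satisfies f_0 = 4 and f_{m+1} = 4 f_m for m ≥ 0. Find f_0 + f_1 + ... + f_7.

f_1 = 4(4) = 16
f_2 = 4(16) = 64
f_3 = 4(64) = 256
f_4 = 4(256) = 1024
f_5 = 4(1024) = 4096
f_6 = 4(4096) = 16384
f_7 = 4(16384) = 65536
Sum = 4 + 16 + 64 + 256 + 1024 + 4096 + 16384 + 65536 = 87380

87380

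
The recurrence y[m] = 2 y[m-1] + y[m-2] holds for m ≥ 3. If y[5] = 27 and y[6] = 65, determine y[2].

Rearranging, y[m-2] = y[m] - 2 y[m-1].
y[4] = 65 - 2(27) = 11
y[3] = 27 - 2(11) = 5
y[2] = 11 - 2(5) = 1

1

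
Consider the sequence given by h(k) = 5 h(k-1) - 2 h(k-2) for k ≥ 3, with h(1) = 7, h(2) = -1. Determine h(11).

h(3) = 5(-1) - 2(7) = -19
h(4) = 5(-19) - 2(-1) = -93
h(5) = 5(-93) - 2(-19) = -427
h(6) = 5(-427) - 2(-93) = -1949
h(7) = 5(-1949) - 2(-427) = -8891
h(8) = 5(-8891) - 2(-1949) = -40557
h(9) = 5(-40557) - 2(-8891) = -185003
h(10) = 5(-185003) - 2(-40557) = -843901
h(11) = 5(-843901) - 2(-185003) = -3849499

-3849499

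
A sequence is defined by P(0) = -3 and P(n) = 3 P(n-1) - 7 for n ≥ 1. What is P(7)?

P(1) = 3*(-3) - 7 = -16
P(2) = 3*(-16) - 7 = -55
P(3) = 3*(-55) - 7 = -172
P(4) = 3*(-172) - 7 = -523
P(5) = 3*(-523) - 7 = -1576
P(6) = 3*(-1576) - 7 = -4735
P(7) = 3*(-4735) - 7 = -14212

-14212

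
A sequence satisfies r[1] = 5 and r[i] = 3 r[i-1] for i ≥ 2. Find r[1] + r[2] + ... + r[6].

1820

r[2] = 3*5 = 15
r[3] = 3*15 = 45
r[4] = 3*45 = 135
r[5] = 3*135 = 405
r[6] = 3*405 = 1215
Sum = 5 + 15 + 45 + 135 + 405 + 1215 = 1820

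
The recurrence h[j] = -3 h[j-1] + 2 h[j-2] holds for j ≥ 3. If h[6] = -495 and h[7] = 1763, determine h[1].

Rearranging, h[j-2] = (h[j] + 3 h[j-1]) / 2.
h[5] = (1763 + 3(-495)) / 2 = 278/2 = 139
h[4] = (-495 + 3(139)) / 2 = -78/2 = -39
h[3] = (139 + 3(-39)) / 2 = 22/2 = 11
h[2] = (-39 + 3(11)) / 2 = -6/2 = -3
h[1] = (11 + 3(-3)) / 2 = 2/2 = 1

1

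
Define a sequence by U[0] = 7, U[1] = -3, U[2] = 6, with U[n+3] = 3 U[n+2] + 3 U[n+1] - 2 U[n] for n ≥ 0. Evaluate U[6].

U[3] = 3*6 + 3*(-3) - 2*7 = -5
U[4] = 3*(-5) + 3*6 - 2*(-3) = 9
U[5] = 3*9 + 3*(-5) - 2*6 = 0
U[6] = 3*0 + 3*9 - 2*(-5) = 37

37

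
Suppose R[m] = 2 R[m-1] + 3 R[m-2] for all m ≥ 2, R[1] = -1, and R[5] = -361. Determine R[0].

Let R[0] = y.
R[2] = -2 + 3y
R[3] = -7 + 6y
R[4] = -20 + 21y
R[5] = -61 + 60y
So -61 + 60y = -361, giving y = -5.

-5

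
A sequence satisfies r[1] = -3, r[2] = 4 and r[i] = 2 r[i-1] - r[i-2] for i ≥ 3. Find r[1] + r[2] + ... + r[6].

r[3] = 2·4 - (-3) = 11
r[4] = 2·11 - 4 = 18
r[5] = 2·18 - 11 = 25
r[6] = 2·25 - 18 = 32
Sum = (-3) + 4 + 11 + 18 + 25 + 32 = 87

87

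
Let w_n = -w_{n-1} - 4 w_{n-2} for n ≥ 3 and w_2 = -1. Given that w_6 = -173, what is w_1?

6

Let w_1 = z.
w_3 = 1 - 4z
w_4 = 3 + 4z
w_5 = -7 + 12z
w_6 = -5 - 28z
So -5 - 28z = -173, giving z = 6.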